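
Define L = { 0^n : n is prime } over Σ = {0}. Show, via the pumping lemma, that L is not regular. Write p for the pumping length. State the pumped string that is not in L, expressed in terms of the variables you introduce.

0^{q(1+k)}

Suppose for contradiction that L is regular, and let p be the pumping length.
Let q be a prime with q ≥ p+2 (infinitely many primes exist), and take w = 0^q ∈ L with |w| = q ≥ p.
The pumping lemma gives a decomposition w = xyz where |xy| ≤ p and |y| ≥ 1.
Then y = 0^k for some k with 1 ≤ k ≤ p.
Since 1 ≤ k ≤ p, |xz| = q-k. Pump with i = q+1: |xy^{q+1}z| = (q-k)+(q+1)k = q+qk = q(1+k), which is composite (both factors ≥ 2). So xy^{q+1}z = 0^{q(1+k)} ∉ L.
This is a contradiction; hence L is not regular.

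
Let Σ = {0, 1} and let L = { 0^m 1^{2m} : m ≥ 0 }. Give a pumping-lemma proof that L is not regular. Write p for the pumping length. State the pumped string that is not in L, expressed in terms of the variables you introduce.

Toward a contradiction, assume L is regular with pumping length p.
Choose w = 0^p 1^{2p}, which is in L with |w| = 3p ≥ p.
The pumping lemma gives a decomposition w = xyz where |xy| ≤ p and y is nonempty.
Since the first p symbols of w are all 0's and |xy| ≤ p, y lies entirely in the leading 0-block: y = 0^k for some k with 1 ≤ k ≤ p.
Pump with i = 2: xy^2z = 0^{p+k} 1^{2p}. For this to lie in L we would need 2p = 2(p+k), which forces k = 0. But k ≥ 1, so xy^2z ∉ L.
This contradicts the pumping lemma, so L is not regular.

0^{p+k} 1^{2p}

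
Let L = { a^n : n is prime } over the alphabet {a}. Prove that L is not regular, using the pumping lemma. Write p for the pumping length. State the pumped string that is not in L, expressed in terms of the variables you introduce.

Assume L is regular; let p be its pumping constant.
Let q be a prime with q ≥ p+2 (infinitely many primes exist), and take w = a^q ∈ L with |w| = q ≥ p.
By the pumping lemma, w = xyz with |xy| ≤ p and |y| > 0.
Then y = a^k for some k with 1 ≤ k ≤ p.
Since 1 ≤ k ≤ p, |xz| = q-k. Pump with i = q+1: |xy^{q+1}z| = (q-k)+(q+1)k = q+qk = q(1+k), which is composite (both factors ≥ 2). So xy^{q+1}z = a^{q(1+k)} ∉ L.
Contradiction. Therefore L is not regular.

a^{q(1+k)}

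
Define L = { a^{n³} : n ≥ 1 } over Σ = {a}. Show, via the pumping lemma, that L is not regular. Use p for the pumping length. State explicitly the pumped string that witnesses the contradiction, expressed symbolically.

Toward a contradiction, assume L is regular with pumping length p.
Take w = a^{p³} ∈ L with |w| = p³ ≥ p.
The pumping lemma gives a decomposition w = xyz where |xy| ≤ p and y is nonempty.
Then y = a^k for some k with 1 ≤ k ≤ p.
Pump with i = 2: xy^2z = a^{p³+k}. Since 1 ≤ k ≤ p, p³ < p³+k ≤ p³+p < p³+3p²+3p+1 = (p+1)³, so p³+k is not a perfect cube. So xy^2z ∉ L.
This is a contradiction; hence L is not regular.

a^{p³+k}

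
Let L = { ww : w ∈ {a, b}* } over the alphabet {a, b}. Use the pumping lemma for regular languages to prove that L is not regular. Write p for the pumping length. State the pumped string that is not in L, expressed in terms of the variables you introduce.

Toward a contradiction, assume L is regular with pumping length p.
Take w = a^p b^p a^p b^p = uu where u = a^pb^p; then w ∈ L and |w| = 4p ≥ p.
By the pumping lemma, w = xyz with |xy| ≤ p and |y| > 0.
Because |xy| ≤ p and w begins with p copies of a, we have y = a^k with 1 ≤ k ≤ p.
Pump with i = 2: xy^2z = a^{p+k} b^p a^p b^p, of length 4p+k. Suppose this equals vv. The string starts with a and ends with b, so v does too; thus the boundary between the two copies of v is a b→a transition. There is exactly one such transition, at position 2p+k, so |v| = 2p+k and |vv| = 4p+2k ≠ 4p+k since k ≥ 1. So xy^2z ∉ L.
This is a contradiction; hence L is not regular.

a^{p+k} b^p a^p b^p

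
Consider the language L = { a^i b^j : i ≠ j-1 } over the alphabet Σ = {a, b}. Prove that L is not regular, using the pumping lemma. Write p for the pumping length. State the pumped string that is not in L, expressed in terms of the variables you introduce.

Suppose for contradiction that L is regular, and let p be the pumping length.
Choose w = a^p b^{p+p!+1}. Since p ≠ (p+p!+1)-1 = p+p!, w ∈ L; and |w| ≥ p.
The pumping lemma gives a decomposition w = xyz where |xy| ≤ p and |y| ≥ 1.
The first p characters of w are a's, so xy (and hence y) consists only of a's. Write y = a^k, 1 ≤ k ≤ p.
Since 1 ≤ k ≤ p, k divides p!; set t = 1 + p!/k. Then xy^t z has p + (p!/k)·k = p + p! copies of a. Now the a-count is p+p! and (b-count)-1 = (p+p!+1)-1 = p+p!, so i ≠ j-1 fails. So xy^t z = a^{p+p!} b^{p+p!+1} ∉ L.
This is a contradiction; hence L is not regular.

a^{p+p!} b^{p+p!+1}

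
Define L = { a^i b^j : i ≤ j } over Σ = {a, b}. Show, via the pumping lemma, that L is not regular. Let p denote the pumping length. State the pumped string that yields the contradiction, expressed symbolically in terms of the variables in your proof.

Assume L is regular. Let p be the pumping length given by the pumping lemma.
Choose w = a^p b^p ∈ L, with |w| = 2p ≥ p.
The pumping lemma gives a decomposition w = xyz where |xy| ≤ p and y is nonempty.
Since the first p symbols of w are all a's and |xy| ≤ p, y lies entirely in the leading a-block: y = a^k for some k with 1 ≤ k ≤ p.
Consider xy^2z = a^{p+k} b^p. Since k ≥ 1, the a-count p+k exceeds the b-count p, so i ≤ j fails; thus xy^2z ∉ L.
This contradicts the pumping lemma, so L is not regular.

a^{p+k} b^p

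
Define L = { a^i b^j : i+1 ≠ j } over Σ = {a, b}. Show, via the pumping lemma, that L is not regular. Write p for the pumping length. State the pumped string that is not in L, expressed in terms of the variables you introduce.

a^{p+p!} b^{p+p!+1}

Suppose for contradiction that L is regular, and let p be the pumping length.
Choose w = a^p b^{p+p!+1}. Since p ≠ (p+p!+1)-1 = p+p!, w ∈ L; and |w| ≥ p.
The pumping lemma gives a decomposition w = xyz where |xy| ≤ p and y is nonempty.
The first p characters of w are a's, so xy (and hence y) consists only of a's. Write y = a^k, 1 ≤ k ≤ p.
Since 1 ≤ k ≤ p, k divides p!; set t = 1 + p!/k. Then xy^t z has p + (p!/k)·k = p + p! copies of a. Now the a-count is p+p! and (b-count)-1 = (p+p!+1)-1 = p+p!, so i+1 ≠ j fails. So xy^t z = a^{p+p!} b^{p+p!+1} ∉ L.
This contradicts the pumping lemma, so L is not regular.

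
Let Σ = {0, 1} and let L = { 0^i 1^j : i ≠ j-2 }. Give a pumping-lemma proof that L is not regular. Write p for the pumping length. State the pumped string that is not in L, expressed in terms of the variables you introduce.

0^{p+p!} 1^{p+p!+2}

Toward a contradiction, assume L is regular with pumping length p.
Choose w = 0^p 1^{p+p!+2}. Since p ≠ (p+p!+2)-2 = p+p!, w ∈ L; and |w| ≥ p.
The pumping lemma gives a decomposition w = xyz where |xy| ≤ p and |y| ≥ 1.
Because |xy| ≤ p and w begins with p copies of 0, we have y = 0^k with 1 ≤ k ≤ p.
Since 1 ≤ k ≤ p, k divides p!; set t = 1 + p!/k. Then xy^t z has p + (p!/k)·k = p + p! copies of 0. Now the 0-count is p+p! and (1-count)-2 = (p+p!+2)-2 = p+p!, so i ≠ j-2 fails. So xy^t z = 0^{p+p!} 1^{p+p!+2} ∉ L.
This is a contradiction; hence L is not regular.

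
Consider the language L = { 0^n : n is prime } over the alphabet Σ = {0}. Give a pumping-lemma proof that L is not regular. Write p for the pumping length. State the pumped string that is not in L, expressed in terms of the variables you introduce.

0^{q(1+k)}

Suppose for contradiction that L is regular, and let p be the pumping length.
Let q be a prime with q ≥ p+2 (infinitely many primes exist), and take w = 0^q ∈ L with |w| = q ≥ p.
The pumping lemma gives a decomposition w = xyz where |xy| ≤ p and |y| > 0.
Then y = 0^k for some k with 1 ≤ k ≤ p.
Since 1 ≤ k ≤ p, |xz| = q-k. Pump with i = q+1: |xy^{q+1}z| = (q-k)+(q+1)k = q+qk = q(1+k), which is composite (both factors ≥ 2). So xy^{q+1}z = 0^{q(1+k)} ∉ L.
This contradicts the pumping lemma, so L is not regular.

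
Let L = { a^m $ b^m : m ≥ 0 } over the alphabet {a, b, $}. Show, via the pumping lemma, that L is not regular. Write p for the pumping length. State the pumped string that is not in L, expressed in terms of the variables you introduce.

Assume L is regular. Let p be the pumping length given by the pumping lemma.
Take w = a^p $ b^p ∈ L with |w| = 2p+1 ≥ p.
The pumping lemma gives a decomposition w = xyz where |xy| ≤ p and y is nonempty.
The first p characters of w are a's, so xy (and hence y) consists only of a's. Write y = a^k, 1 ≤ k ≤ p.
Pump with i = 2: xy^2z = a^{p+k} $ b^p, which would require p+k = p. But k ≥ 1, so xy^2z ∉ L.
This contradicts the pumping lemma, so L is not regular.

a^{p+k} $ b^p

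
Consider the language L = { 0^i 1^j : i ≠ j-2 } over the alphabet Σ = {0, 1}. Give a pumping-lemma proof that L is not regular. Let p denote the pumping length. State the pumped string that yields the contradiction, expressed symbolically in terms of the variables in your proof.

Assume L is regular; let p be its pumping constant.
Choose w = 0^p 1^{p+p!+2}. Since p ≠ (p+p!+2)-2 = p+p!, w ∈ L; and |w| ≥ p.
By the pumping lemma, w = xyz with |xy| ≤ p and y is nonempty.
Since the first p symbols of w are all 0's and |xy| ≤ p, y lies entirely in the leading 0-block: y = 0^k for some k with 1 ≤ k ≤ p.
Since 1 ≤ k ≤ p, k divides p!; set t = 1 + p!/k. Then xy^t z has p + (p!/k)·k = p + p! copies of 0. Now the 0-count is p+p! and (1-count)-2 = (p+p!+2)-2 = p+p!, so i ≠ j-2 fails. So xy^t z = 0^{p+p!} 1^{p+p!+2} ∉ L.
This contradicts the pumping lemma, so L is not regular.

0^{p+p!} 1^{p+p!+2}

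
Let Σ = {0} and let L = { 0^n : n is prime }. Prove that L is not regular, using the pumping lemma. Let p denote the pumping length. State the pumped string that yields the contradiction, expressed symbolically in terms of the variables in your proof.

Suppose for contradiction that L is regular, and let p be the pumping length.
Let q be a prime with q ≥ p+2 (infinitely many primes exist), and take w = 0^q ∈ L with |w| = q ≥ p.
The pumping lemma gives a decomposition w = xyz where |xy| ≤ p and y is nonempty.
Then y = 0^k for some k with 1 ≤ k ≤ p.
Since 1 ≤ k ≤ p, |xz| = q-k. Pump with i = q+1: |xy^{q+1}z| = (q-k)+(q+1)k = q+qk = q(1+k), which is composite (both factors ≥ 2). So xy^{q+1}z = 0^{q(1+k)} ∉ L.
Contradiction. Therefore L is not regular.

0^{q(1+k)}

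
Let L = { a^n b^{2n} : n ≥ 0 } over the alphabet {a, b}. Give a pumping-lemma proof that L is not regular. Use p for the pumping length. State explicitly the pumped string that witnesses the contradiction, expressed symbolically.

Suppose for contradiction that L is regular, and let p be the pumping length.
Choose w = a^p b^{2p}, which is in L with |w| = 3p ≥ p.
Write w = xyz as guaranteed by the lemma, with |xy| ≤ p and |y| ≥ 1.
Because |xy| ≤ p and w begins with p copies of a, we have y = a^k with 1 ≤ k ≤ p.
Pump with i = 2: xy^2z = a^{p+k} b^{2p}. For this to lie in L we would need 2p = 2(p+k), which forces k = 0. But k ≥ 1, so xy^2z ∉ L.
This contradicts the pumping lemma, so L is not regular.

a^{p+k} b^{2p}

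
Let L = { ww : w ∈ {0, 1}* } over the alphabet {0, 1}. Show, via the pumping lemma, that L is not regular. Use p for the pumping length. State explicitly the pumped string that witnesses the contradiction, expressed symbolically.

Assume L is regular. Let p be the pumping length given by the pumping lemma.
Take w = 0^p 1^p 0^p 1^p = uu where u = 0^p1^p; then w ∈ L and |w| = 4p ≥ p.
By the pumping lemma, w = xyz with |xy| ≤ p and y is nonempty.
Because |xy| ≤ p and w begins with p copies of 0, we have y = 0^k with 1 ≤ k ≤ p.
Pump with i = 2: xy^2z = 0^{p+k} 1^p 0^p 1^p, of length 4p+k. Suppose this equals vv. The string starts with 0 and ends with 1, so v does too; thus the boundary between the two copies of v is a 1→0 transition. There is exactly one such transition, at position 2p+k, so |v| = 2p+k and |vv| = 4p+2k ≠ 4p+k since k ≥ 1. So xy^2z ∉ L.
Contradiction. Therefore L is not regular.

0^{p+k} 1^p 0^p 1^p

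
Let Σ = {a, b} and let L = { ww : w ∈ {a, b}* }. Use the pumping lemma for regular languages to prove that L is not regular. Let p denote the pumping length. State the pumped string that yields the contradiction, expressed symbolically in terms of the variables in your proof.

Toward a contradiction, assume L is regular with pumping length p.
Take w = a^p b^p a^p b^p = uu where u = a^pb^p; then w ∈ L and |w| = 4p ≥ p.
The pumping lemma gives a decomposition w = xyz where |xy| ≤ p and |y| > 0.
Since the first p symbols of w are all a's and |xy| ≤ p, y lies entirely in the leading a-block: y = a^k for some k with 1 ≤ k ≤ p.
Pump with i = 2: xy^2z = a^{p+k} b^p a^p b^p, of length 4p+k. Suppose this equals vv. The string starts with a and ends with b, so v does too; thus the boundary between the two copies of v is a b→a transition. There is exactly one such transition, at position 2p+k, so |v| = 2p+k and |vv| = 4p+2k ≠ 4p+k since k ≥ 1. So xy^2z ∉ L.
This contradicts the pumping lemma, so L is not regular.

a^{p+k} b^p a^p b^p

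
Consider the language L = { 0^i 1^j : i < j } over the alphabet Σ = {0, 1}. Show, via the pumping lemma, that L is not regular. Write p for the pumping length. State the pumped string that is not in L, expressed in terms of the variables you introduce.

Toward a contradiction, assume L is regular with pumping length p.
Choose w = 0^p 1^{p+1} ∈ L, with |w| = 2p+1 ≥ p.
By the pumping lemma, w = xyz with |xy| ≤ p and |y| ≥ 1.
Since the first p symbols of w are all 0's and |xy| ≤ p, y lies entirely in the leading 0-block: y = 0^k for some k with 1 ≤ k ≤ p.
Consider xy^2z = 0^{p+k} 1^{p+1}. Since k ≥ 1, the 0-count p+k is at least p+1, so i < j fails; thus xy^2z ∉ L.
Contradiction. Therefore L is not regular.

0^{p+k} 1^{p+1}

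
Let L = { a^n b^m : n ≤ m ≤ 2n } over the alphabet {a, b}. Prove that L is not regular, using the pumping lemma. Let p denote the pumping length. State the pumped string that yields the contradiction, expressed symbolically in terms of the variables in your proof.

a^{p+k} b^p

Assume L is regular; let p be its pumping constant.
Take w = a^p b^p ∈ L (since p ≤ p ≤ 2p), with |w| = 2p ≥ p.
By the pumping lemma, w = xyz with |xy| ≤ p and |y| > 0.
Because |xy| ≤ p and w begins with p copies of a, we have y = a^k with 1 ≤ k ≤ p.
Pump with i = 2: xy^2z = a^{p+k} b^p. Now n = p+k > p = m, so the condition n ≤ m fails. Thus xy^2z ∉ L.
This is a contradiction; hence L is not regular.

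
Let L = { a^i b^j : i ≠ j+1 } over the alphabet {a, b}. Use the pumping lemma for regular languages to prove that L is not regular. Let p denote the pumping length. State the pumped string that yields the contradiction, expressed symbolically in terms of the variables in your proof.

Toward a contradiction, assume L is regular with pumping length p.
Choose w = a^p b^{p+p!-1}. Since p ≠ (p+p!-1)+1 = p+p!, w ∈ L; and |w| ≥ p.
The pumping lemma gives a decomposition w = xyz where |xy| ≤ p and |y| > 0.
The first p characters of w are a's, so xy (and hence y) consists only of a's. Write y = a^k, 1 ≤ k ≤ p.
Since 1 ≤ k ≤ p, k divides p!; set t = 1 + p!/k. Then xy^t z has p + (p!/k)·k = p + p! copies of a. Now the a-count is p+p! and (b-count)+1 = (p+p!-1)+1 = p+p!, so i ≠ j+1 fails. So xy^t z = a^{p+p!} b^{p+p!-1} ∉ L.
Contradiction. Therefore L is not regular.

a^{p+p!} b^{p+p!-1}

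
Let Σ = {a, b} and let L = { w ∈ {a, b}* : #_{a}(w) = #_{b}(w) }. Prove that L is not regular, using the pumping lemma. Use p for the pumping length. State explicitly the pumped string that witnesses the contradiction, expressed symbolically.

a^{p+k} b^p

Assume L is regular; let p be its pumping constant.
Choose w = a^p b^p ∈ L with |w| = 2p ≥ p.
By the pumping lemma, w = xyz with |xy| ≤ p and |y| ≥ 1.
Since the first p symbols of w are all a's and |xy| ≤ p, y lies entirely in the leading a-block: y = a^k for some k with 1 ≤ k ≤ p.
Pump with i = 2: xy^2z = a^{p+k} b^p has p+k occurrences of a but only p of b. Since k ≥ 1 the counts differ, so xy^2z ∉ L.
This contradicts the pumping lemma, so L is not regular.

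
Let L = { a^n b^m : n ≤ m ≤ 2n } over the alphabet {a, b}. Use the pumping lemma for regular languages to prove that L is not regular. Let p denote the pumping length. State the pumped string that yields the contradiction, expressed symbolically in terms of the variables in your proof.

Assume L is regular. Let p be the pumping length given by the pumping lemma.
Take w = a^p b^p ∈ L (since p ≤ p ≤ 2p), with |w| = 2p ≥ p.
Write w = xyz as guaranteed by the lemma, with |xy| ≤ p and |y| ≥ 1.
The first p characters of w are a's, so xy (and hence y) consists only of a's. Write y = a^k, 1 ≤ k ≤ p.
Pump with i = 2: xy^2z = a^{p+k} b^p. Now n = p+k > p = m, so the condition n ≤ m fails. Thus xy^2z ∉ L.
This is a contradiction; hence L is not regular.

a^{p+k} b^p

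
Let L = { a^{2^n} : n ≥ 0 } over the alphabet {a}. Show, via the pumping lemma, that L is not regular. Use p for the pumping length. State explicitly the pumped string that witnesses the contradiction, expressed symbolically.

Assume L is regular; let p be its pumping constant.
Take w = a^{2^p} ∈ L with |w| = 2^p ≥ p.
The pumping lemma gives a decomposition w = xyz where |xy| ≤ p and |y| ≥ 1.
Then y = a^k for some k with 1 ≤ k ≤ p.
Pump with i = 2: xy^2z = a^{2^p+k}. Since 1 ≤ k ≤ p < 2^p, we have 2^p < 2^p+k < 2^{p+1}, so 2^p+k is not a power of 2. So xy^2z ∉ L.
This is a contradiction; hence L is not regular.

a^{2^p+k}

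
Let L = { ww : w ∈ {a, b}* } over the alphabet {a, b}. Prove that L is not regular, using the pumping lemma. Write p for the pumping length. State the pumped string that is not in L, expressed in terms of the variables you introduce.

a^{p+k} b^p a^p b^p

Assume L is regular; let p be its pumping constant.
Take w = a^p b^p a^p b^p = uu where u = a^pb^p; then w ∈ L and |w| = 4p ≥ p.
Write w = xyz as guaranteed by the lemma, with |xy| ≤ p and |y| ≥ 1.
Because |xy| ≤ p and w begins with p copies of a, we have y = a^k with 1 ≤ k ≤ p.
Pump with i = 2: xy^2z = a^{p+k} b^p a^p b^p, of length 4p+k. Suppose this equals vv. The string starts with a and ends with b, so v does too; thus the boundary between the two copies of v is a b→a transition. There is exactly one such transition, at position 2p+k, so |v| = 2p+k and |vv| = 4p+2k ≠ 4p+k since k ≥ 1. So xy^2z ∉ L.
This contradicts the pumping lemma, so L is not regular.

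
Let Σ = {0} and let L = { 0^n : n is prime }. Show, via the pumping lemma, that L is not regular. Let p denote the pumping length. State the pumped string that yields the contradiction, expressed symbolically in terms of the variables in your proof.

Assume L is regular. Let p be the pumping length given by the pumping lemma.
Let q be a prime with q ≥ p+2 (infinitely many primes exist), and take w = 0^q ∈ L with |w| = q ≥ p.
By the pumping lemma, w = xyz with |xy| ≤ p and |y| > 0.
Then y = 0^k for some k with 1 ≤ k ≤ p.
Since 1 ≤ k ≤ p, |xz| = q-k. Pump with i = q+1: |xy^{q+1}z| = (q-k)+(q+1)k = q+qk = q(1+k), which is composite (both factors ≥ 2). So xy^{q+1}z = 0^{q(1+k)} ∉ L.
Contradiction. Therefore L is not regular.

0^{q(1+k)}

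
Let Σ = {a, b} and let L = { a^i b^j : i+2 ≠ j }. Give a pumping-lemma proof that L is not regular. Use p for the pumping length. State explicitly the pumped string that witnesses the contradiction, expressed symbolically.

a^{p+p!} b^{p+p!+2}

Assume L is regular; let p be its pumping constant.
Choose w = a^p b^{p+p!+2}. Since p ≠ (p+p!+2)-2 = p+p!, w ∈ L; and |w| ≥ p.
By the pumping lemma, w = xyz with |xy| ≤ p and |y| ≥ 1.
Because |xy| ≤ p and w begins with p copies of a, we have y = a^k with 1 ≤ k ≤ p.
Since 1 ≤ k ≤ p, k divides p!; set t = 1 + p!/k. Then xy^t z has p + (p!/k)·k = p + p! copies of a. Now the a-count is p+p! and (b-count)-2 = (p+p!+2)-2 = p+p!, so i+2 ≠ j fails. So xy^t z = a^{p+p!} b^{p+p!+2} ∉ L.
This contradicts the pumping lemma, so L is not regular.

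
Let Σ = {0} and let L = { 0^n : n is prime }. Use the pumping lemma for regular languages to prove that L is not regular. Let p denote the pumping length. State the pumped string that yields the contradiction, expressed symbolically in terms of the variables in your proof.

0^{q(1+k)}

Assume L is regular; let p be its pumping constant.
Let q be a prime with q ≥ p+2 (infinitely many primes exist), and take w = 0^q ∈ L with |w| = q ≥ p.
Write w = xyz as guaranteed by the lemma, with |xy| ≤ p and |y| ≥ 1.
Then y = 0^k for some k with 1 ≤ k ≤ p.
Since 1 ≤ k ≤ p, |xz| = q-k. Pump with i = q+1: |xy^{q+1}z| = (q-k)+(q+1)k = q+qk = q(1+k), which is composite (both factors ≥ 2). So xy^{q+1}z = 0^{q(1+k)} ∉ L.
Contradiction. Therefore L is not regular.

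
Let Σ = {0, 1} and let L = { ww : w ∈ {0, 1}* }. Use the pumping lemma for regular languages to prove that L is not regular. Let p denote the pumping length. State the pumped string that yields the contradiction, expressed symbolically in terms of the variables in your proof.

Toward a contradiction, assume L is regular with pumping length p.
Take w = 0^p 1^p 0^p 1^p = uu where u = 0^p1^p; then w ∈ L and |w| = 4p ≥ p.
Write w = xyz as guaranteed by the lemma, with |xy| ≤ p and |y| > 0.
The first p characters of w are 0's, so xy (and hence y) consists only of 0's. Write y = 0^k, 1 ≤ k ≤ p.
Pump with i = 2: xy^2z = 0^{p+k} 1^p 0^p 1^p, of length 4p+k. Suppose this equals vv. The string starts with 0 and ends with 1, so v does too; thus the boundary between the two copies of v is a 1→0 transition. There is exactly one such transition, at position 2p+k, so |v| = 2p+k and |vv| = 4p+2k ≠ 4p+k since k ≥ 1. So xy^2z ∉ L.
This contradicts the pumping lemma, so L is not regular.

0^{p+k} 1^p 0^p 1^p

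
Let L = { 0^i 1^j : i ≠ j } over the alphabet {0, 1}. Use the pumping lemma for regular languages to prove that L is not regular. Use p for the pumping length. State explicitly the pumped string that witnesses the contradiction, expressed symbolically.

Suppose for contradiction that L is regular, and let p be the pumping length.
Choose w = 0^p 1^{p+p!}. Since p ≠ p+p!, w ∈ L; and |w| ≥ p.
The pumping lemma gives a decomposition w = xyz where |xy| ≤ p and |y| > 0.
Because |xy| ≤ p and w begins with p copies of 0, we have y = 0^k with 1 ≤ k ≤ p.
Since 1 ≤ k ≤ p, k divides p!; set t = 1 + p!/k. Then xy^t z has p + (p!/k)·k = p + p! copies of 0. Now the 0-count equals the 1-count, so i ≠ j fails. So xy^t z = 0^{p+p!} 1^{p+p!} ∉ L.
This contradicts the pumping lemma, so L is not regular.

0^{p+p!} 1^{p+p!}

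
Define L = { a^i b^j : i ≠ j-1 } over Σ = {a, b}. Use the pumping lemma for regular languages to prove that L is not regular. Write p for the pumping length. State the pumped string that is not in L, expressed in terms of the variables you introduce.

a^{p+p!} b^{p+p!+1}

Toward a contradiction, assume L is regular with pumping length p.
Choose w = a^p b^{p+p!+1}. Since p ≠ (p+p!+1)-1 = p+p!, w ∈ L; and |w| ≥ p.
The pumping lemma gives a decomposition w = xyz where |xy| ≤ p and y is nonempty.
Since the first p symbols of w are all a's and |xy| ≤ p, y lies entirely in the leading a-block: y = a^k for some k with 1 ≤ k ≤ p.
Since 1 ≤ k ≤ p, k divides p!; set t = 1 + p!/k. Then xy^t z has p + (p!/k)·k = p + p! copies of a. Now the a-count is p+p! and (b-count)-1 = (p+p!+1)-1 = p+p!, so i ≠ j-1 fails. So xy^t z = a^{p+p!} b^{p+p!+1} ∉ L.
Contradiction. Therefore L is not regular.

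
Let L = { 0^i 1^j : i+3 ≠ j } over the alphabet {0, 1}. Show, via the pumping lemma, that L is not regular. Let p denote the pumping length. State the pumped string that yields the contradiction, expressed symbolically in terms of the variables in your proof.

0^{p+p!} 1^{p+p!+3}

Suppose for contradiction that L is regular, and let p be the pumping length.
Choose w = 0^p 1^{p+p!+3}. Since p ≠ (p+p!+3)-3 = p+p!, w ∈ L; and |w| ≥ p.
The pumping lemma gives a decomposition w = xyz where |xy| ≤ p and |y| > 0.
The first p characters of w are 0's, so xy (and hence y) consists only of 0's. Write y = 0^k, 1 ≤ k ≤ p.
Since 1 ≤ k ≤ p, k divides p!; set t = 1 + p!/k. Then xy^t z has p + (p!/k)·k = p + p! copies of 0. Now the 0-count is p+p! and (1-count)-3 = (p+p!+3)-3 = p+p!, so i+3 ≠ j fails. So xy^t z = 0^{p+p!} 1^{p+p!+3} ∉ L.
This is a contradiction; hence L is not regular.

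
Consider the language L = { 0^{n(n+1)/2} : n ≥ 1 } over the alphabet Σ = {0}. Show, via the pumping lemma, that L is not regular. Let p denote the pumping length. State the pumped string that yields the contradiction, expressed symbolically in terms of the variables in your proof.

Assume L is regular; let p be its pumping constant.
Take w = 0^{p(p+1)/2} ∈ L with |w| = p(p+1)/2 ≥ p.
Write w = xyz as guaranteed by the lemma, with |xy| ≤ p and y is nonempty.
Then y = 0^k for some k with 1 ≤ k ≤ p.
Pump with i = 2: xy^2z = 0^{p(p+1)/2+k}. Since 1 ≤ k ≤ p, p(p+1)/2 < p(p+1)/2+k ≤ p(p+1)/2+p < (p+1)(p+2)/2, so p(p+1)/2+k is strictly between consecutive triangular numbers. So xy^2z ∉ L.
Contradiction. Therefore L is not regular.

0^{p(p+1)/2+k}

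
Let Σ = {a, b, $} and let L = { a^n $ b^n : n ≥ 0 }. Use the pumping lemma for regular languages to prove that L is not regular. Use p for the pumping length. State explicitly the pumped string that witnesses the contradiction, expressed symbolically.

Suppose for contradiction that L is regular, and let p be the pumping length.
Take w = a^p $ b^p ∈ L with |w| = 2p+1 ≥ p.
By the pumping lemma, w = xyz with |xy| ≤ p and y is nonempty.
The first p characters of w are a's, so xy (and hence y) consists only of a's. Write y = a^k, 1 ≤ k ≤ p.
Pump with i = 2: xy^2z = a^{p+k} $ b^p, which would require p+k = p. But k ≥ 1, so xy^2z ∉ L.
This contradicts the pumping lemma, so L is not regular.

a^{p+k} $ b^p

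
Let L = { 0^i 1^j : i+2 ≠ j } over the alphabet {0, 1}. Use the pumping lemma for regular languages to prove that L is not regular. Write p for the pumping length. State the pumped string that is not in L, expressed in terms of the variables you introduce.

0^{p+p!} 1^{p+p!+2}

Toward a contradiction, assume L is regular with pumping length p.
Choose w = 0^p 1^{p+p!+2}. Since p ≠ (p+p!+2)-2 = p+p!, w ∈ L; and |w| ≥ p.
Write w = xyz as guaranteed by the lemma, with |xy| ≤ p and |y| ≥ 1.
Because |xy| ≤ p and w begins with p copies of 0, we have y = 0^k with 1 ≤ k ≤ p.
Since 1 ≤ k ≤ p, k divides p!; set t = 1 + p!/k. Then xy^t z has p + (p!/k)·k = p + p! copies of 0. Now the 0-count is p+p! and (1-count)-2 = (p+p!+2)-2 = p+p!, so i+2 ≠ j fails. So xy^t z = 0^{p+p!} 1^{p+p!+2} ∉ L.
Contradiction. Therefore L is not regular.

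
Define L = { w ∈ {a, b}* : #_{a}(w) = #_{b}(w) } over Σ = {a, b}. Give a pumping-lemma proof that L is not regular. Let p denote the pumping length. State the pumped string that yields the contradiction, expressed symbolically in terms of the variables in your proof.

Toward a contradiction, assume L is regular with pumping length p.
Choose w = a^p b^p ∈ L with |w| = 2p ≥ p.
By the pumping lemma, w = xyz with |xy| ≤ p and |y| ≥ 1.
Because |xy| ≤ p and w begins with p copies of a, we have y = a^k with 1 ≤ k ≤ p.
Pump with i = 2: xy^2z = a^{p+k} b^p has p+k occurrences of a but only p of b. Since k ≥ 1 the counts differ, so xy^2z ∉ L.
Contradiction. Therefore L is not regular.

a^{p+k} b^p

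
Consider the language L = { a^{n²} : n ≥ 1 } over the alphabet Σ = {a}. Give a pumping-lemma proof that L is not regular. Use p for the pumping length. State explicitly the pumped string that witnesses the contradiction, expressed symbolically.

Toward a contradiction, assume L is regular with pumping length p.
Take w = a^{p²} ∈ L with |w| = p² ≥ p.
Write w = xyz as guaranteed by the lemma, with |xy| ≤ p and y is nonempty.
Then y = a^k for some k with 1 ≤ k ≤ p.
Pump with i = 2: xy^2z = a^{p²+k}. Since 1 ≤ k ≤ p, p² < p²+k ≤ p²+p < (p+1)², so p²+k lies strictly between consecutive squares and is not a perfect square. So xy^2z ∉ L.
This contradicts the pumping lemma, so L is not regular.

a^{p²+k}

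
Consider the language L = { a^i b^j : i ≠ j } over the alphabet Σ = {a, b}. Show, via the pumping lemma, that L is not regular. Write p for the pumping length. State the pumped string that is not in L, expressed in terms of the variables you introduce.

Assume L is regular; let p be its pumping constant.
Choose w = a^p b^{p+p!}. Since p ≠ p+p!, w ∈ L; and |w| ≥ p.
The pumping lemma gives a decomposition w = xyz where |xy| ≤ p and |y| > 0.
Since the first p symbols of w are all a's and |xy| ≤ p, y lies entirely in the leading a-block: y = a^k for some k with 1 ≤ k ≤ p.
Since 1 ≤ k ≤ p, k divides p!; set t = 1 + p!/k. Then xy^t z has p + (p!/k)·k = p + p! copies of a. Now the a-count equals the b-count, so i ≠ j fails. So xy^t z = a^{p+p!} b^{p+p!} ∉ L.
This contradicts the pumping lemma, so L is not regular.

a^{p+p!} b^{p+p!}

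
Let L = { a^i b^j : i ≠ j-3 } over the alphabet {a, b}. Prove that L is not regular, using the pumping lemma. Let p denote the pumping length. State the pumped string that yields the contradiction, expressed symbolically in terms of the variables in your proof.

Toward a contradiction, assume L is regular with pumping length p.
Choose w = a^p b^{p+p!+3}. Since p ≠ (p+p!+3)-3 = p+p!, w ∈ L; and |w| ≥ p.
By the pumping lemma, w = xyz with |xy| ≤ p and |y| ≥ 1.
Because |xy| ≤ p and w begins with p copies of a, we have y = a^k with 1 ≤ k ≤ p.
Since 1 ≤ k ≤ p, k divides p!; set t = 1 + p!/k. Then xy^t z has p + (p!/k)·k = p + p! copies of a. Now the a-count is p+p! and (b-count)-3 = (p+p!+3)-3 = p+p!, so i ≠ j-3 fails. So xy^t z = a^{p+p!} b^{p+p!+3} ∉ L.
Contradiction. Therefore L is not regular.

a^{p+p!} b^{p+p!+3}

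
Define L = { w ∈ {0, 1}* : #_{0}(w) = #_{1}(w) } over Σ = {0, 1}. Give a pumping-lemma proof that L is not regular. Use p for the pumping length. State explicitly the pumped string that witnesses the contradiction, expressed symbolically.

0^{p+k} 1^p

Suppose for contradiction that L is regular, and let p be the pumping length.
Choose w = 0^p 1^p ∈ L with |w| = 2p ≥ p.
Write w = xyz as guaranteed by the lemma, with |xy| ≤ p and y is nonempty.
Because |xy| ≤ p and w begins with p copies of 0, we have y = 0^k with 1 ≤ k ≤ p.
Pump with i = 2: xy^2z = 0^{p+k} 1^p has p+k occurrences of 0 but only p of 1. Since k ≥ 1 the counts differ, so xy^2z ∉ L.
This is a contradiction; hence L is not regular.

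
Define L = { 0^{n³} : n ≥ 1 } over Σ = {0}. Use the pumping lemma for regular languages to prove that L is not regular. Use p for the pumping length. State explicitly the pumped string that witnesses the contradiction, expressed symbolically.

Assume L is regular; let p be its pumping constant.
Take w = 0^{p³} ∈ L with |w| = p³ ≥ p.
Write w = xyz as guaranteed by the lemma, with |xy| ≤ p and |y| > 0.
Then y = 0^k for some k with 1 ≤ k ≤ p.
Pump with i = 2: xy^2z = 0^{p³+k}. Since 1 ≤ k ≤ p, p³ < p³+k ≤ p³+p < p³+3p²+3p+1 = (p+1)³, so p³+k is not a perfect cube. So xy^2z ∉ L.
Contradiction. Therefore L is not regular.

0^{p³+k}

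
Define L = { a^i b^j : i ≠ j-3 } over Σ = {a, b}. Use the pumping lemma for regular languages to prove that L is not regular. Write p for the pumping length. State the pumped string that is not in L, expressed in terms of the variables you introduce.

Assume L is regular. Let p be the pumping length given by the pumping lemma.
Choose w = a^p b^{p+p!+3}. Since p ≠ (p+p!+3)-3 = p+p!, w ∈ L; and |w| ≥ p.
By the pumping lemma, w = xyz with |xy| ≤ p and |y| > 0.
Since the first p symbols of w are all a's and |xy| ≤ p, y lies entirely in the leading a-block: y = a^k for some k with 1 ≤ k ≤ p.
Since 1 ≤ k ≤ p, k divides p!; set t = 1 + p!/k. Then xy^t z has p + (p!/k)·k = p + p! copies of a. Now the a-count is p+p! and (b-count)-3 = (p+p!+3)-3 = p+p!, so i ≠ j-3 fails. So xy^t z = a^{p+p!} b^{p+p!+3} ∉ L.
This is a contradiction; hence L is not regular.

a^{p+p!} b^{p+p!+3}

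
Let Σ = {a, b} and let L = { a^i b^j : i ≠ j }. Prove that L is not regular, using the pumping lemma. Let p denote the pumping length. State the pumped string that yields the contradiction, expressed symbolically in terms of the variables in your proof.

a^{p+p!} b^{p+p!}

Assume L is regular. Let p be the pumping length given by the pumping lemma.
Choose w = a^p b^{p+p!}. Since p ≠ p+p!, w ∈ L; and |w| ≥ p.
Write w = xyz as guaranteed by the lemma, with |xy| ≤ p and |y| > 0.
The first p characters of w are a's, so xy (and hence y) consists only of a's. Write y = a^k, 1 ≤ k ≤ p.
Since 1 ≤ k ≤ p, k divides p!; set t = 1 + p!/k. Then xy^t z has p + (p!/k)·k = p + p! copies of a. Now the a-count equals the b-count, so i ≠ j fails. So xy^t z = a^{p+p!} b^{p+p!} ∉ L.
This is a contradiction; hence L is not regular.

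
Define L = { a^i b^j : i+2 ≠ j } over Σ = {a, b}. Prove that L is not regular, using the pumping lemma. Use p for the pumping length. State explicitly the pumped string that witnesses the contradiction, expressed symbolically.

Suppose for contradiction that L is regular, and let p be the pumping length.
Choose w = a^p b^{p+p!+2}. Since p ≠ (p+p!+2)-2 = p+p!, w ∈ L; and |w| ≥ p.
By the pumping lemma, w = xyz with |xy| ≤ p and y is nonempty.
Since the first p symbols of w are all a's and |xy| ≤ p, y lies entirely in the leading a-block: y = a^k for some k with 1 ≤ k ≤ p.
Since 1 ≤ k ≤ p, k divides p!; set t = 1 + p!/k. Then xy^t z has p + (p!/k)·k = p + p! copies of a. Now the a-count is p+p! and (b-count)-2 = (p+p!+2)-2 = p+p!, so i+2 ≠ j fails. So xy^t z = a^{p+p!} b^{p+p!+2} ∉ L.
This contradicts the pumping lemma, so L is not regular.

a^{p+p!} b^{p+p!+2}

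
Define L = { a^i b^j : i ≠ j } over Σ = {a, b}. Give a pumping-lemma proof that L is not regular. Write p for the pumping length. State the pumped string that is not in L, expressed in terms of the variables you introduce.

Toward a contradiction, assume L is regular with pumping length p.
Choose w = a^p b^{p+p!}. Since p ≠ p+p!, w ∈ L; and |w| ≥ p.
Write w = xyz as guaranteed by the lemma, with |xy| ≤ p and |y| ≥ 1.
Since the first p symbols of w are all a's and |xy| ≤ p, y lies entirely in the leading a-block: y = a^k for some k with 1 ≤ k ≤ p.
Since 1 ≤ k ≤ p, k divides p!; set t = 1 + p!/k. Then xy^t z has p + (p!/k)·k = p + p! copies of a. Now the a-count equals the b-count, so i ≠ j fails. So xy^t z = a^{p+p!} b^{p+p!} ∉ L.
This is a contradiction; hence L is not regular.

a^{p+p!} b^{p+p!}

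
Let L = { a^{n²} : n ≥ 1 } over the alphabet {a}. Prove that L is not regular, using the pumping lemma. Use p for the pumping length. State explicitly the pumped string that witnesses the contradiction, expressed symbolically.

Assume L is regular. Let p be the pumping length given by the pumping lemma.
Take w = a^{p²} ∈ L with |w| = p² ≥ p.
Write w = xyz as guaranteed by the lemma, with |xy| ≤ p and y is nonempty.
Then y = a^k for some k with 1 ≤ k ≤ p.
Pump with i = 2: xy^2z = a^{p²+k}. Since 1 ≤ k ≤ p, p² < p²+k ≤ p²+p < (p+1)², so p²+k lies strictly between consecutive squares and is not a perfect square. So xy^2z ∉ L.
This is a contradiction; hence L is not regular.

a^{p²+k}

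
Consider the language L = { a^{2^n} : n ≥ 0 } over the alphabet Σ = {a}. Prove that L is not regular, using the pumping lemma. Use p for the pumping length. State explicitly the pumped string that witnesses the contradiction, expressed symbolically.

a^{2^p+k}

Assume L is regular. Let p be the pumping length given by the pumping lemma.
Take w = a^{2^p} ∈ L with |w| = 2^p ≥ p.
Write w = xyz as guaranteed by the lemma, with |xy| ≤ p and y is nonempty.
Then y = a^k for some k with 1 ≤ k ≤ p.
Pump with i = 2: xy^2z = a^{2^p+k}. Since 1 ≤ k ≤ p < 2^p, we have 2^p < 2^p+k < 2^{p+1}, so 2^p+k is not a power of 2. So xy^2z ∉ L.
Contradiction. Therefore L is not regular.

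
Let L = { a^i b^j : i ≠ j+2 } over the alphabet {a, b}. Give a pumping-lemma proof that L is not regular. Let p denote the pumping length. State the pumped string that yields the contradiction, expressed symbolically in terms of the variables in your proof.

a^{p+p!} b^{p+p!-2}

Toward a contradiction, assume L is regular with pumping length p.
Choose w = a^p b^{p+p!-2}. Since p ≠ (p+p!-2)+2 = p+p!, w ∈ L; and |w| ≥ p.
Write w = xyz as guaranteed by the lemma, with |xy| ≤ p and |y| > 0.
Because |xy| ≤ p and w begins with p copies of a, we have y = a^k with 1 ≤ k ≤ p.
Since 1 ≤ k ≤ p, k divides p!; set t = 1 + p!/k. Then xy^t z has p + (p!/k)·k = p + p! copies of a. Now the a-count is p+p! and (b-count)+2 = (p+p!-2)+2 = p+p!, so i ≠ j+2 fails. So xy^t z = a^{p+p!} b^{p+p!-2} ∉ L.
This contradicts the pumping lemma, so L is not regular.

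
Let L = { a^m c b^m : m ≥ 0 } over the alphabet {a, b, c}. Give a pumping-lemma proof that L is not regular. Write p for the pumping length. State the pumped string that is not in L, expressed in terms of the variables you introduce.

Toward a contradiction, assume L is regular with pumping length p.
Take w = a^p c b^p ∈ L with |w| = 2p+1 ≥ p.
The pumping lemma gives a decomposition w = xyz where |xy| ≤ p and |y| ≥ 1.
Because |xy| ≤ p and w begins with p copies of a, we have y = a^k with 1 ≤ k ≤ p.
Pump with i = 2: xy^2z = a^{p+k} c b^p, which would require p+k = p. But k ≥ 1, so xy^2z ∉ L.
Contradiction. Therefore L is not regular.

a^{p+k} c b^p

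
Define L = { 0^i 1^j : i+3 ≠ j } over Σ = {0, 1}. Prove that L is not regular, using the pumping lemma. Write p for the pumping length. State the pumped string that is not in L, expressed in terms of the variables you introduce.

0^{p+p!} 1^{p+p!+3}

Assume L is regular; let p be its pumping constant.
Choose w = 0^p 1^{p+p!+3}. Since p ≠ (p+p!+3)-3 = p+p!, w ∈ L; and |w| ≥ p.
Write w = xyz as guaranteed by the lemma, with |xy| ≤ p and y is nonempty.
The first p characters of w are 0's, so xy (and hence y) consists only of 0's. Write y = 0^k, 1 ≤ k ≤ p.
Since 1 ≤ k ≤ p, k divides p!; set t = 1 + p!/k. Then xy^t z has p + (p!/k)·k = p + p! copies of 0. Now the 0-count is p+p! and (1-count)-3 = (p+p!+3)-3 = p+p!, so i+3 ≠ j fails. So xy^t z = 0^{p+p!} 1^{p+p!+3} ∉ L.
Contradiction. Therefore L is not regular.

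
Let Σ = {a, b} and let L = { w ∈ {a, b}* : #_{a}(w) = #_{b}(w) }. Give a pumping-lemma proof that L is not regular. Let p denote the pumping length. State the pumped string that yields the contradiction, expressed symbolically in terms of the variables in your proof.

a^{p+k} b^p

Toward a contradiction, assume L is regular with pumping length p.
Choose w = a^p b^p ∈ L with |w| = 2p ≥ p.
Write w = xyz as guaranteed by the lemma, with |xy| ≤ p and |y| > 0.
The first p characters of w are a's, so xy (and hence y) consists only of a's. Write y = a^k, 1 ≤ k ≤ p.
Pump with i = 2: xy^2z = a^{p+k} b^p has p+k occurrences of a but only p of b. Since k ≥ 1 the counts differ, so xy^2z ∉ L.
This contradicts the pumping lemma, so L is not regular.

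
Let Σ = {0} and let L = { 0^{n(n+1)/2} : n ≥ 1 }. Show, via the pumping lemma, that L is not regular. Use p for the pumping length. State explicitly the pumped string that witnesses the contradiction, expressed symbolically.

Assume L is regular. Let p be the pumping length given by the pumping lemma.
Take w = 0^{p(p+1)/2} ∈ L with |w| = p(p+1)/2 ≥ p.
Write w = xyz as guaranteed by the lemma, with |xy| ≤ p and |y| > 0.
Then y = 0^k for some k with 1 ≤ k ≤ p.
Pump with i = 2: xy^2z = 0^{p(p+1)/2+k}. Since 1 ≤ k ≤ p, p(p+1)/2 < p(p+1)/2+k ≤ p(p+1)/2+p < (p+1)(p+2)/2, so p(p+1)/2+k is strictly between consecutive triangular numbers. So xy^2z ∉ L.
Contradiction. Therefore L is not regular.

0^{p(p+1)/2+k}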